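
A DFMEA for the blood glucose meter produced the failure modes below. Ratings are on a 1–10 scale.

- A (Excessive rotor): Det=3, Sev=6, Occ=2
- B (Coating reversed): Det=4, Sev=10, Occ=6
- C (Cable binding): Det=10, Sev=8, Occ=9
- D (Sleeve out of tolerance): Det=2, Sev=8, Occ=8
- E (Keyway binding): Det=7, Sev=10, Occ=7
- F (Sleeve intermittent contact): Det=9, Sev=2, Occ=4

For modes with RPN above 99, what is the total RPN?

RPN = Severity × Occurrence × Detection:
  A: 6 × 2 × 3 = 36
  B: 10 × 6 × 4 = 240
  C: 8 × 9 × 10 = 720
  D: 8 × 8 × 2 = 128
  E: 10 × 7 × 7 = 490
  F: 2 × 4 × 9 = 72
RPN > 99: B (240), C (720), D (128), E (490).
Sum: 240 + 720 + 128 + 490 = 1578.

1578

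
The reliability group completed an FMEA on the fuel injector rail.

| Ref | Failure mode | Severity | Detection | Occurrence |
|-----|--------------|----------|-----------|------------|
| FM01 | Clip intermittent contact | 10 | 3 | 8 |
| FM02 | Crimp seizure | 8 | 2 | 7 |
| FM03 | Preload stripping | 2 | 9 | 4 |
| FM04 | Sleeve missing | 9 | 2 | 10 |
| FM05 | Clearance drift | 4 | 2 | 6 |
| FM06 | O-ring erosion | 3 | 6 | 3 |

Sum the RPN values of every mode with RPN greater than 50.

658

RPN = Severity × Occurrence × Detection:
  FM01: 10 × 8 × 3 = 240
  FM02: 8 × 7 × 2 = 112
  FM03: 2 × 4 × 9 = 72
  FM04: 9 × 10 × 2 = 180
  FM05: 4 × 6 × 2 = 48
  FM06: 3 × 3 × 6 = 54
RPN > 50: FM01 (240), FM02 (112), FM03 (72), FM04 (180), FM06 (54).
Sum: 240 + 112 + 72 + 180 + 54 = 658.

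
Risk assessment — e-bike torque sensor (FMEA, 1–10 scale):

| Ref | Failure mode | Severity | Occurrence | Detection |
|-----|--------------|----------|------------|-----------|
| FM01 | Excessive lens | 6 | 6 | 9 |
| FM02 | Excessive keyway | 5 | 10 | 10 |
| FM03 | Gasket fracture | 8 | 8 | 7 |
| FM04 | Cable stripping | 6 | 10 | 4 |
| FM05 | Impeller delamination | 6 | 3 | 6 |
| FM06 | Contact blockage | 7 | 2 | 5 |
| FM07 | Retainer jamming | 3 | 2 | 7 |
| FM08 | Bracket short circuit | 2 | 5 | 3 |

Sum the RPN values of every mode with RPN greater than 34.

1732

RPN = Severity × Occurrence × Detection:
  FM01: 6 × 6 × 9 = 324
  FM02: 5 × 10 × 10 = 500
  FM03: 8 × 8 × 7 = 448
  FM04: 6 × 10 × 4 = 240
  FM05: 6 × 3 × 6 = 108
  FM06: 7 × 2 × 5 = 70
  FM07: 3 × 2 × 7 = 42
  FM08: 2 × 5 × 3 = 30
RPN > 34: FM01 (324), FM02 (500), FM03 (448), FM04 (240), FM05 (108), FM06 (70), FM07 (42).
Sum: 324 + 500 + 448 + 240 + 108 + 70 + 42 = 1732.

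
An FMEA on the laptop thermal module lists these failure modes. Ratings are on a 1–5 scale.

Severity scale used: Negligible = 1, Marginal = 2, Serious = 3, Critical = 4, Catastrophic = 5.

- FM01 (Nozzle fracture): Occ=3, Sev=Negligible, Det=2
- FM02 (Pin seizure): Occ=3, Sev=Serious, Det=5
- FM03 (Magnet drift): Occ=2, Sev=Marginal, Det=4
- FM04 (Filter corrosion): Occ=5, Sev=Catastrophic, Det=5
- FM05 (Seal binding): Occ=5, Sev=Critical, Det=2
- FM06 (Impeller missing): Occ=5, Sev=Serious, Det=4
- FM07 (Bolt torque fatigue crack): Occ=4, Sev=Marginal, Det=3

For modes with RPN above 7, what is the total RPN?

RPN = Severity × Occurrence × Detection:
  FM01: 1 × 3 × 2 = 6
  FM02: 3 × 3 × 5 = 45
  FM03: 2 × 2 × 4 = 16
  FM04: 5 × 5 × 5 = 125
  FM05: 4 × 5 × 2 = 40
  FM06: 3 × 5 × 4 = 60
  FM07: 2 × 4 × 3 = 24
RPN > 7: FM02 (45), FM03 (16), FM04 (125), FM05 (40), FM06 (60), FM07 (24).
Sum: 45 + 16 + 125 + 40 + 60 + 24 = 310.

310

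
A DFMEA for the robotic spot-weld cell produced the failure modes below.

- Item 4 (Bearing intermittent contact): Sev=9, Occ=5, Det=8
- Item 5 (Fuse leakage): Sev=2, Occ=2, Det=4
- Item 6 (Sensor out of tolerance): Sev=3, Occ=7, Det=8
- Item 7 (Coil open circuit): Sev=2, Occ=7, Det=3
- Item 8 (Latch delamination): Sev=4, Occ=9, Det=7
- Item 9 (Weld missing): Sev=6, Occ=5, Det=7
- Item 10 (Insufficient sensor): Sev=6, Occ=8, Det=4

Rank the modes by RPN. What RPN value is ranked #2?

RPN = Severity × Occurrence × Detection:
  Item 4: 9 × 5 × 8 = 360
  Item 5: 2 × 2 × 4 = 16
  Item 6: 3 × 7 × 8 = 168
  Item 7: 2 × 7 × 3 = 42
  Item 8: 4 × 9 × 7 = 252
  Item 9: 6 × 5 × 7 = 210
  Item 10: 6 × 8 × 4 = 192
Sorted descending: 360, 252, 210, 192, 168, 42, 16.
The second-highest RPN is 252 (Item 8).

252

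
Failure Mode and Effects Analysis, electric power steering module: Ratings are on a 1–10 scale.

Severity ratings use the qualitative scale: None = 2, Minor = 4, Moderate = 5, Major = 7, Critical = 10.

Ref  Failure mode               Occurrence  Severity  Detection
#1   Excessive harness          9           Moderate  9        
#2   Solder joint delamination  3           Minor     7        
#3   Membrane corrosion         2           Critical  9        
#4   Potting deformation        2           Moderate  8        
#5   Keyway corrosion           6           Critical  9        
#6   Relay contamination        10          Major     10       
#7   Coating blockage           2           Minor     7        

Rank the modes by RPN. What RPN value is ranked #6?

RPN = Severity × Occurrence × Detection:
  #1: 5 × 9 × 9 = 405
  #2: 4 × 3 × 7 = 84
  #3: 10 × 2 × 9 = 180
  #4: 5 × 2 × 8 = 80
  #5: 10 × 6 × 9 = 540
  #6: 7 × 10 × 10 = 700
  #7: 4 × 2 × 7 = 56
Sorted descending: 700, 540, 405, 180, 84, 80, 56.
The sixth-highest RPN is 80 (#4).

80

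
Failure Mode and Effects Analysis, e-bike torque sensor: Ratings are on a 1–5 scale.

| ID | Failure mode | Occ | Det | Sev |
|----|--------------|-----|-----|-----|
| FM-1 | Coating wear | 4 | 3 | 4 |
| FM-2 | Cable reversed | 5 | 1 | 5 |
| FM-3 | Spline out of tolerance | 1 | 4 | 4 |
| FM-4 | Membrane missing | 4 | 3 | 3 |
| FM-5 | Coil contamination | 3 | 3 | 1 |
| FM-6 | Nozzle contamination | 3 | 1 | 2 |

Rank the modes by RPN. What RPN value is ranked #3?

RPN = Severity × Occurrence × Detection:
  FM-1: 4 × 4 × 3 = 48
  FM-2: 5 × 5 × 1 = 25
  FM-3: 4 × 1 × 4 = 16
  FM-4: 3 × 4 × 3 = 36
  FM-5: 1 × 3 × 3 = 9
  FM-6: 2 × 3 × 1 = 6
Sorted descending: 48, 36, 25, 16, 9, 6.
The third-highest RPN is 25 (FM-2).

25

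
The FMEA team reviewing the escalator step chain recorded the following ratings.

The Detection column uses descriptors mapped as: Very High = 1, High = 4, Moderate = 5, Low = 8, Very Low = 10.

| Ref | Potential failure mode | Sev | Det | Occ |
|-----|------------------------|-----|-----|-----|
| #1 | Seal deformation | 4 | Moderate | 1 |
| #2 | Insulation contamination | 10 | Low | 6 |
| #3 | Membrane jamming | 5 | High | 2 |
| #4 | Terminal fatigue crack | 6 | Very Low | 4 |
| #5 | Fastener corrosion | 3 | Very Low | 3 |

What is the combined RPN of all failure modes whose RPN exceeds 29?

850

RPN = Severity × Occurrence × Detection:
  #1: 4 × 1 × 5 = 20
  #2: 10 × 6 × 8 = 480
  #3: 5 × 2 × 4 = 40
  #4: 6 × 4 × 10 = 240
  #5: 3 × 3 × 10 = 90
RPN > 29: #2 (480), #3 (40), #4 (240), #5 (90).
Sum: 480 + 40 + 240 + 90 = 850.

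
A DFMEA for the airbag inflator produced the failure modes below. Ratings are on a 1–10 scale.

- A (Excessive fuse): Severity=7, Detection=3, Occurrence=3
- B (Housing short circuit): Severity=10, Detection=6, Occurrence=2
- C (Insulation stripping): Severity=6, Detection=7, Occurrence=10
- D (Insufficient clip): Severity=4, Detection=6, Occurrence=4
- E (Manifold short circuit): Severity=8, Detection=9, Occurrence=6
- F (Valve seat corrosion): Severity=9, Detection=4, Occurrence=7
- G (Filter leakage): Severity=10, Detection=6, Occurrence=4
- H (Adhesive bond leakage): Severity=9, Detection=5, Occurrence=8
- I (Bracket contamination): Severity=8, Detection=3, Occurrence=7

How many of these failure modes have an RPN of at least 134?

RPN = Severity × Occurrence × Detection:
  A: 7 × 3 × 3 = 63
  B: 10 × 2 × 6 = 120
  C: 6 × 10 × 7 = 420
  D: 4 × 4 × 6 = 96
  E: 8 × 6 × 9 = 432
  F: 9 × 7 × 4 = 252
  G: 10 × 4 × 6 = 240
  H: 9 × 8 × 5 = 360
  I: 8 × 7 × 3 = 168
Modes with RPN ≥ 134: C (420), E (432), F (252), G (240), H (360), I (168) → 6.

6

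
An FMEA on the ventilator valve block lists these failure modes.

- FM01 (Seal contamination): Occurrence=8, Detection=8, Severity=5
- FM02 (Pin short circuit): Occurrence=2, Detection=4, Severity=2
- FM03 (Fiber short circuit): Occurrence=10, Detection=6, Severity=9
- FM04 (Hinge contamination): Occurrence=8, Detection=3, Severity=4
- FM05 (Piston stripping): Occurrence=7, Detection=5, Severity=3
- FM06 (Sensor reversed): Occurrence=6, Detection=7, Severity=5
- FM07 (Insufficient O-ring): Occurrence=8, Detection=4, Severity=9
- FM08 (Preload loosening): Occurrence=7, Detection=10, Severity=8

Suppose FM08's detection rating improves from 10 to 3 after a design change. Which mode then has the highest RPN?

FM03

RPN = Severity × Occurrence × Detection:
  FM01: 5 × 8 × 8 = 320
  FM02: 2 × 2 × 4 = 16
  FM03: 9 × 10 × 6 = 540
  FM04: 4 × 8 × 3 = 96
  FM05: 3 × 7 × 5 = 105
  FM06: 5 × 6 × 7 = 210
  FM07: 9 × 8 × 4 = 288
  FM08: 8 × 7 × 10 = 560
After action: FM08 → 8 × 7 × 3 = 168.
Revised RPNs: FM03=540, FM01=320, FM07=288, FM06=210, FM08=168, FM05=105, FM04=96, FM02=16.
Highest is now FM03 (540).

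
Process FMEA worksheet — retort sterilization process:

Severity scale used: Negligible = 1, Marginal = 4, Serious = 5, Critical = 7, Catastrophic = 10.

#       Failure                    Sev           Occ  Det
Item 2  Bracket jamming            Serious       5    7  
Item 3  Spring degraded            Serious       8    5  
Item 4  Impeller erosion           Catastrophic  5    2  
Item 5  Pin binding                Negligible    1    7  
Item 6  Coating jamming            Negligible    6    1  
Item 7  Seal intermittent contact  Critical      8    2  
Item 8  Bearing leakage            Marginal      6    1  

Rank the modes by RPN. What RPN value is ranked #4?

100

RPN = Severity × Occurrence × Detection:
  Item 2: 5 × 5 × 7 = 175
  Item 3: 5 × 8 × 5 = 200
  Item 4: 10 × 5 × 2 = 100
  Item 5: 1 × 1 × 7 = 7
  Item 6: 1 × 6 × 1 = 6
  Item 7: 7 × 8 × 2 = 112
  Item 8: 4 × 6 × 1 = 24
Sorted descending: 200, 175, 112, 100, 24, 7, 6.
The fourth-highest RPN is 100 (Item 4).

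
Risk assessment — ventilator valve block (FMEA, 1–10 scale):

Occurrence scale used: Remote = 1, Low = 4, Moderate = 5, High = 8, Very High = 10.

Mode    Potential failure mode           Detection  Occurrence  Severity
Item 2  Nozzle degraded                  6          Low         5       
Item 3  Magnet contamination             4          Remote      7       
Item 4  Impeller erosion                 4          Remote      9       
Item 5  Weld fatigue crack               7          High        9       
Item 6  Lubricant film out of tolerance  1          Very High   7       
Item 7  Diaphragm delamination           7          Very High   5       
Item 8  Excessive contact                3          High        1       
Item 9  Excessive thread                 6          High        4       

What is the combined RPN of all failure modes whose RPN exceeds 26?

RPN = Severity × Occurrence × Detection:
  Item 2: 5 × 4 × 6 = 120
  Item 3: 7 × 1 × 4 = 28
  Item 4: 9 × 1 × 4 = 36
  Item 5: 9 × 8 × 7 = 504
  Item 6: 7 × 10 × 1 = 70
  Item 7: 5 × 10 × 7 = 350
  Item 8: 1 × 8 × 3 = 24
  Item 9: 4 × 8 × 6 = 192
RPN > 26: Item 2 (120), Item 3 (28), Item 4 (36), Item 5 (504), Item 6 (70), Item 7 (350), Item 9 (192).
Sum: 120 + 28 + 36 + 504 + 70 + 350 + 192 = 1300.

1300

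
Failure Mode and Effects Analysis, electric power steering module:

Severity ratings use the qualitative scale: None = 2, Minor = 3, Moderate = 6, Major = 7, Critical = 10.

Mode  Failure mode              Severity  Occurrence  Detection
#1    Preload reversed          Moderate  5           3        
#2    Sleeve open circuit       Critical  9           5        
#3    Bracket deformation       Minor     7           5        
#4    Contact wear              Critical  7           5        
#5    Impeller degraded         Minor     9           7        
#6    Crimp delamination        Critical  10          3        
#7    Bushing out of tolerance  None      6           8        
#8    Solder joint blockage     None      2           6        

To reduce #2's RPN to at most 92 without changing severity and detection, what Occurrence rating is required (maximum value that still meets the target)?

#2: S=10, O=9, D=5 → current RPN = 450.
Fixed product = 50. Need 50 × O ≤ 92, so O ≤ 92/50 = 1.84.
Maximum integer Occurrence rating = 1 (gives RPN 50; O=2 would give 100 > 92).

1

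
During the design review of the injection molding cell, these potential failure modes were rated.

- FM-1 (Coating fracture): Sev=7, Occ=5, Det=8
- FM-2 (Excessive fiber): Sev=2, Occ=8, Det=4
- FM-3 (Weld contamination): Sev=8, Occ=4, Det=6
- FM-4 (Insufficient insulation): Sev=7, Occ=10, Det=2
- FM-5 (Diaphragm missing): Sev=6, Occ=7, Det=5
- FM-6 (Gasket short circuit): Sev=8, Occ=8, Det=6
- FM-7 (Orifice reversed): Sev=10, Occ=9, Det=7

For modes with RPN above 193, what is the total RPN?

1504

RPN = Severity × Occurrence × Detection:
  FM-1: 7 × 5 × 8 = 280
  FM-2: 2 × 8 × 4 = 64
  FM-3: 8 × 4 × 6 = 192
  FM-4: 7 × 10 × 2 = 140
  FM-5: 6 × 7 × 5 = 210
  FM-6: 8 × 8 × 6 = 384
  FM-7: 10 × 9 × 7 = 630
RPN > 193: FM-1 (280), FM-5 (210), FM-6 (384), FM-7 (630).
Sum: 280 + 210 + 384 + 630 = 1504.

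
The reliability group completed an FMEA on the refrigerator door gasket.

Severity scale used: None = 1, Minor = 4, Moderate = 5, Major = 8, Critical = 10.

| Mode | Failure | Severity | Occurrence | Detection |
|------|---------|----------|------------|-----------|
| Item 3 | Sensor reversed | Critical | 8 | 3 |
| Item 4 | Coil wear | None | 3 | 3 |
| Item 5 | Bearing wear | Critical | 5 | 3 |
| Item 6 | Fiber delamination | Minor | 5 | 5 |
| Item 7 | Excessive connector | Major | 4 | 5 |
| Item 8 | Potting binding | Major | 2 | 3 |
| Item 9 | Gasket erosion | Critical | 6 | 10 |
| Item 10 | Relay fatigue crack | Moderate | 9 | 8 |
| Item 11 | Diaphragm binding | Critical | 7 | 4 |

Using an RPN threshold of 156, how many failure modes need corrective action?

5

RPN = Severity × Occurrence × Detection:
  Item 3: 10 × 8 × 3 = 240
  Item 4: 1 × 3 × 3 = 9
  Item 5: 10 × 5 × 3 = 150
  Item 6: 4 × 5 × 5 = 100
  Item 7: 8 × 4 × 5 = 160
  Item 8: 8 × 2 × 3 = 48
  Item 9: 10 × 6 × 10 = 600
  Item 10: 5 × 9 × 8 = 360
  Item 11: 10 × 7 × 4 = 280
Modes with RPN ≥ 156: Item 3 (240), Item 7 (160), Item 9 (600), Item 10 (360), Item 11 (280) → 5.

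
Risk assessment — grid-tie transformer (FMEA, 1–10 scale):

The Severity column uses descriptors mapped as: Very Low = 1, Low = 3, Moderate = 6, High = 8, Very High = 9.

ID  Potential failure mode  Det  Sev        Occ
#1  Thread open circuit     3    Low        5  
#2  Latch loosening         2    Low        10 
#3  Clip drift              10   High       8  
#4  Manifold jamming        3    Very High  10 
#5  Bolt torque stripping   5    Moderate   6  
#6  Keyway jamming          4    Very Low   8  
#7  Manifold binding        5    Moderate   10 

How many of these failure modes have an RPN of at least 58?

5

RPN = Severity × Occurrence × Detection:
  #1: 3 × 5 × 3 = 45
  #2: 3 × 10 × 2 = 60
  #3: 8 × 8 × 10 = 640
  #4: 9 × 10 × 3 = 270
  #5: 6 × 6 × 5 = 180
  #6: 1 × 8 × 4 = 32
  #7: 6 × 10 × 5 = 300
Modes with RPN ≥ 58: #2 (60), #3 (640), #4 (270), #5 (180), #7 (300) → 5.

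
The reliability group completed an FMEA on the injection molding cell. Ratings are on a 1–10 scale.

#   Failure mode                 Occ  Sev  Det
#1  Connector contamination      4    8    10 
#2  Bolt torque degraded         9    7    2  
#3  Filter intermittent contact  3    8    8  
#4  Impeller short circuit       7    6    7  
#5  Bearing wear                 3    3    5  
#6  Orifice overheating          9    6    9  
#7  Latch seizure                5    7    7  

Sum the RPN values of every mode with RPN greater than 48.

RPN = Severity × Occurrence × Detection:
  #1: 8 × 4 × 10 = 320
  #2: 7 × 9 × 2 = 126
  #3: 8 × 3 × 8 = 192
  #4: 6 × 7 × 7 = 294
  #5: 3 × 3 × 5 = 45
  #6: 6 × 9 × 9 = 486
  #7: 7 × 5 × 7 = 245
RPN > 48: #1 (320), #2 (126), #3 (192), #4 (294), #6 (486), #7 (245).
Sum: 320 + 126 + 192 + 294 + 486 + 245 = 1663.

1663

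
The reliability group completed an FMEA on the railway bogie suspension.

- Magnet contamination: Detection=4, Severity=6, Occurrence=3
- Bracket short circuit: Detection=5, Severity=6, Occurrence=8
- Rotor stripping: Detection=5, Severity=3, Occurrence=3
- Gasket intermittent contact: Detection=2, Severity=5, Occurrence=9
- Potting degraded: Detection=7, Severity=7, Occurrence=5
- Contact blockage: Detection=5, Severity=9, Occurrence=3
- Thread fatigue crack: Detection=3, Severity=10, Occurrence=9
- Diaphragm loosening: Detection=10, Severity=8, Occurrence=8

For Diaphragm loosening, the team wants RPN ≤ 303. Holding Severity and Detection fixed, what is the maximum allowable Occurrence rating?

Diaphragm loosening: S=8, O=8, D=10 → current RPN = 640.
Fixed product = 80. Need 80 × O ≤ 303, so O ≤ 303/80 = 3.79.
Maximum integer Occurrence rating = 3 (gives RPN 240; O=4 would give 320 > 303).

3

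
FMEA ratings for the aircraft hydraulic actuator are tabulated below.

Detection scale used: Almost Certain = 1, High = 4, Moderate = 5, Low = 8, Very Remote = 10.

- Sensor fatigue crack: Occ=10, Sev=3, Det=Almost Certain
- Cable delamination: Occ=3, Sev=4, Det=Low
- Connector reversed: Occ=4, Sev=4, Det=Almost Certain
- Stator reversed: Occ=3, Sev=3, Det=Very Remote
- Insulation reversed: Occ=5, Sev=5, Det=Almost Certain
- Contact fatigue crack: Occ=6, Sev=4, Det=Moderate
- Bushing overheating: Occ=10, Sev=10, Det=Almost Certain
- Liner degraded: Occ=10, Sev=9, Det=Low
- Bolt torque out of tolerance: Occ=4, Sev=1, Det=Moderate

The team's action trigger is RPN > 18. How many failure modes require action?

RPN = Severity × Occurrence × Detection:
  Sensor fatigue crack: 3 × 10 × 1 = 30
  Cable delamination: 4 × 3 × 8 = 96
  Connector reversed: 4 × 4 × 1 = 16
  Stator reversed: 3 × 3 × 10 = 90
  Insulation reversed: 5 × 5 × 1 = 25
  Contact fatigue crack: 4 × 6 × 5 = 120
  Bushing overheating: 10 × 10 × 1 = 100
  Liner degraded: 9 × 10 × 8 = 720
  Bolt torque out of tolerance: 1 × 4 × 5 = 20
Modes with RPN > 18: Sensor fatigue crack (30), Cable delamination (96), Stator reversed (90), Insulation reversed (25), Contact fatigue crack (120), Bushing overheating (100), Liner degraded (720), Bolt torque out of tolerance (20) → 8.

8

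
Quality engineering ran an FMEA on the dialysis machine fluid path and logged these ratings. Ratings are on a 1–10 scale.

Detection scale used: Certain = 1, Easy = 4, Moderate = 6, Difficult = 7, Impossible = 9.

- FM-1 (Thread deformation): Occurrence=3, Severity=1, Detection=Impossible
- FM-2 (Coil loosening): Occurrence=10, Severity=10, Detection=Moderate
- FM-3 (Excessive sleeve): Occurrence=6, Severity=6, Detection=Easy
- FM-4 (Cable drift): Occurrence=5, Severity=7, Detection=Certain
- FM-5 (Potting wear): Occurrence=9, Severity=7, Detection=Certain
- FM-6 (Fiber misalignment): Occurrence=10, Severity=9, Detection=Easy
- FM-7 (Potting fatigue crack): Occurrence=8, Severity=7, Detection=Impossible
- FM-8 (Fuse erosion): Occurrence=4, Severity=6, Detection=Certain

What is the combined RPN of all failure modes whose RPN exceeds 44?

1671

RPN = Severity × Occurrence × Detection:
  FM-1: 1 × 3 × 9 = 27
  FM-2: 10 × 10 × 6 = 600
  FM-3: 6 × 6 × 4 = 144
  FM-4: 7 × 5 × 1 = 35
  FM-5: 7 × 9 × 1 = 63
  FM-6: 9 × 10 × 4 = 360
  FM-7: 7 × 8 × 9 = 504
  FM-8: 6 × 4 × 1 = 24
RPN > 44: FM-2 (600), FM-3 (144), FM-5 (63), FM-6 (360), FM-7 (504).
Sum: 600 + 144 + 63 + 360 + 504 = 1671.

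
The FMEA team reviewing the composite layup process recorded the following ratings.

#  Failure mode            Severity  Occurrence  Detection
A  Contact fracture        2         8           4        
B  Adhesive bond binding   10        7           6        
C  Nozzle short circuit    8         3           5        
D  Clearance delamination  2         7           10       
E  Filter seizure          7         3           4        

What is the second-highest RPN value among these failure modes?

RPN = Severity × Occurrence × Detection:
  A: 2 × 8 × 4 = 64
  B: 10 × 7 × 6 = 420
  C: 8 × 3 × 5 = 120
  D: 2 × 7 × 10 = 140
  E: 7 × 3 × 4 = 84
Sorted descending: 420, 140, 120, 84, 64.
The second-highest RPN is 140 (D).

140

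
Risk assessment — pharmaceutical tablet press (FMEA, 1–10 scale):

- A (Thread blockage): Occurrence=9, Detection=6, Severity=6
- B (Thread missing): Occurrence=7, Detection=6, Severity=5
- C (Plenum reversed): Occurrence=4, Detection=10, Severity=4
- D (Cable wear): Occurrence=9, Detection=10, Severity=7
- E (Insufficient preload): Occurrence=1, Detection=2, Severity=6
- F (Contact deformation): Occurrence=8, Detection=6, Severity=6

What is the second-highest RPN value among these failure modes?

324

RPN = Severity × Occurrence × Detection:
  A: 6 × 9 × 6 = 324
  B: 5 × 7 × 6 = 210
  C: 4 × 4 × 10 = 160
  D: 7 × 9 × 10 = 630
  E: 6 × 1 × 2 = 12
  F: 6 × 8 × 6 = 288
Sorted descending: 630, 324, 288, 210, 160, 12.
The second-highest RPN is 324 (A).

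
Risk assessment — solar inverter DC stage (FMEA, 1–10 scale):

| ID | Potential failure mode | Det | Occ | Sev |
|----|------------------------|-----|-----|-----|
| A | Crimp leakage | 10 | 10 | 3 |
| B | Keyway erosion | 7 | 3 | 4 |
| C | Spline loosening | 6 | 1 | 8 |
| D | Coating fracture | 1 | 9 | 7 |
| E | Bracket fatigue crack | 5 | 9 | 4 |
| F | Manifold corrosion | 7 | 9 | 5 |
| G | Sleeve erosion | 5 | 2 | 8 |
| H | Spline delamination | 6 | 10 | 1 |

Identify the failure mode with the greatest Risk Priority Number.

F

RPN = Severity × Occurrence × Detection:
  A: 3 × 10 × 10 = 300
  B: 4 × 3 × 7 = 84
  C: 8 × 1 × 6 = 48
  D: 7 × 9 × 1 = 63
  E: 4 × 9 × 5 = 180
  F: 5 × 9 × 7 = 315
  G: 8 × 2 × 5 = 80
  H: 1 × 10 × 6 = 60
Highest RPN is 315 → F.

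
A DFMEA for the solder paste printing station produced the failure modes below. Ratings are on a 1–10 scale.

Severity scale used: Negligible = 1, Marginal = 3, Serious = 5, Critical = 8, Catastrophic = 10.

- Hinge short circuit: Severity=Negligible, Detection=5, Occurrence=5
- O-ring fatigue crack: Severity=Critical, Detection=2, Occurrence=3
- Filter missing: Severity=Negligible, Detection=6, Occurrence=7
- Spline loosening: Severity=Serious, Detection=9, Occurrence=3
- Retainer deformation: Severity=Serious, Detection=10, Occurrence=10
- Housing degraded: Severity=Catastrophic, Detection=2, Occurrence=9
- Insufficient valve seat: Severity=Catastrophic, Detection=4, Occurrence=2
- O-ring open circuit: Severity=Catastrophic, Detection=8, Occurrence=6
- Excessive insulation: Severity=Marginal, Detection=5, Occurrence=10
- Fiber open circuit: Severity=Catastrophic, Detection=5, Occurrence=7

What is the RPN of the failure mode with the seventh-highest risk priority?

80

RPN = Severity × Occurrence × Detection:
  Hinge short circuit: 1 × 5 × 5 = 25
  O-ring fatigue crack: 8 × 3 × 2 = 48
  Filter missing: 1 × 7 × 6 = 42
  Spline loosening: 5 × 3 × 9 = 135
  Retainer deformation: 5 × 10 × 10 = 500
  Housing degraded: 10 × 9 × 2 = 180
  Insufficient valve seat: 10 × 2 × 4 = 80
  O-ring open circuit: 10 × 6 × 8 = 480
  Excessive insulation: 3 × 10 × 5 = 150
  Fiber open circuit: 10 × 7 × 5 = 350
Sorted descending: 500, 480, 350, 180, 150, 135, 80, 48, 42, 25.
The seventh-highest RPN is 80 (Insufficient valve seat).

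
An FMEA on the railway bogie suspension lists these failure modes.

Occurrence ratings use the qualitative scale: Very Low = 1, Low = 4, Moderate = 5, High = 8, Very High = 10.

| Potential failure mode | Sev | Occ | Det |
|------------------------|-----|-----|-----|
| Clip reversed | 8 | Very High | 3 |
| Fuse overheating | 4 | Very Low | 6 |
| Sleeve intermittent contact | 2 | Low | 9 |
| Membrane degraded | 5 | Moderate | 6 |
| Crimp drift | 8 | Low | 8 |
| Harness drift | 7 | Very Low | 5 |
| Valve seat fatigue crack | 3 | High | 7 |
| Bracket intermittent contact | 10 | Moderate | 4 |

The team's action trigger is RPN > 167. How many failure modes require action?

4

RPN = Severity × Occurrence × Detection:
  Clip reversed: 8 × 10 × 3 = 240
  Fuse overheating: 4 × 1 × 6 = 24
  Sleeve intermittent contact: 2 × 4 × 9 = 72
  Membrane degraded: 5 × 5 × 6 = 150
  Crimp drift: 8 × 4 × 8 = 256
  Harness drift: 7 × 1 × 5 = 35
  Valve seat fatigue crack: 3 × 8 × 7 = 168
  Bracket intermittent contact: 10 × 5 × 4 = 200
Modes with RPN > 167: Clip reversed (240), Crimp drift (256), Valve seat fatigue crack (168), Bracket intermittent contact (200) → 4.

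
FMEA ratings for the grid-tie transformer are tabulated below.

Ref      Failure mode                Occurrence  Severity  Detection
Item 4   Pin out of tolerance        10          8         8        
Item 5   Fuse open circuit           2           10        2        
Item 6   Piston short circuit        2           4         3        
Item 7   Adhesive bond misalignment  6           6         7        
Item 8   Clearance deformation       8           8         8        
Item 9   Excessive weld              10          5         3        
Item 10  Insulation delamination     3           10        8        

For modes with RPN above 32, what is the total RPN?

1834

RPN = Severity × Occurrence × Detection:
  Item 4: 8 × 10 × 8 = 640
  Item 5: 10 × 2 × 2 = 40
  Item 6: 4 × 2 × 3 = 24
  Item 7: 6 × 6 × 7 = 252
  Item 8: 8 × 8 × 8 = 512
  Item 9: 5 × 10 × 3 = 150
  Item 10: 10 × 3 × 8 = 240
RPN > 32: Item 4 (640), Item 5 (40), Item 7 (252), Item 8 (512), Item 9 (150), Item 10 (240).
Sum: 640 + 40 + 252 + 512 + 150 + 240 = 1834.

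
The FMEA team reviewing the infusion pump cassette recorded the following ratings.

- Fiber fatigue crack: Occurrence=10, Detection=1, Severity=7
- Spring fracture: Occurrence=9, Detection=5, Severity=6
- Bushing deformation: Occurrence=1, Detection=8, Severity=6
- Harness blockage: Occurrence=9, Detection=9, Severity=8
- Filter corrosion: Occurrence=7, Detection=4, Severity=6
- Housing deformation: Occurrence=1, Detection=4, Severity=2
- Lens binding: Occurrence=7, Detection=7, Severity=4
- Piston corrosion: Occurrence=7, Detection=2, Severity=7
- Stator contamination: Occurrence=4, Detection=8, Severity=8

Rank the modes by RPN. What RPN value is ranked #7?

RPN = Severity × Occurrence × Detection:
  Fiber fatigue crack: 7 × 10 × 1 = 70
  Spring fracture: 6 × 9 × 5 = 270
  Bushing deformation: 6 × 1 × 8 = 48
  Harness blockage: 8 × 9 × 9 = 648
  Filter corrosion: 6 × 7 × 4 = 168
  Housing deformation: 2 × 1 × 4 = 8
  Lens binding: 4 × 7 × 7 = 196
  Piston corrosion: 7 × 7 × 2 = 98
  Stator contamination: 8 × 4 × 8 = 256
Sorted descending: 648, 270, 256, 196, 168, 98, 70, 48, 8.
The seventh-highest RPN is 70 (Fiber fatigue crack).

70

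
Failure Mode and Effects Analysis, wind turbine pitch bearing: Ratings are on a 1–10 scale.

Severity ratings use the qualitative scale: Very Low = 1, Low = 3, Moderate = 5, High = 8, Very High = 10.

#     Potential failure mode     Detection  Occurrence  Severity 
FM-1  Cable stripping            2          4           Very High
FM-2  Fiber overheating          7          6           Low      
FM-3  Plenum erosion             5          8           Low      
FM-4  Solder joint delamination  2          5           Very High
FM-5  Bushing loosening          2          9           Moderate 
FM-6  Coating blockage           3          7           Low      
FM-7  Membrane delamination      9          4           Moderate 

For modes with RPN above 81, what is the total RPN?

616

RPN = Severity × Occurrence × Detection:
  FM-1: 10 × 4 × 2 = 80
  FM-2: 3 × 6 × 7 = 126
  FM-3: 3 × 8 × 5 = 120
  FM-4: 10 × 5 × 2 = 100
  FM-5: 5 × 9 × 2 = 90
  FM-6: 3 × 7 × 3 = 63
  FM-7: 5 × 4 × 9 = 180
RPN > 81: FM-2 (126), FM-3 (120), FM-4 (100), FM-5 (90), FM-7 (180).
Sum: 126 + 120 + 100 + 90 + 180 = 616.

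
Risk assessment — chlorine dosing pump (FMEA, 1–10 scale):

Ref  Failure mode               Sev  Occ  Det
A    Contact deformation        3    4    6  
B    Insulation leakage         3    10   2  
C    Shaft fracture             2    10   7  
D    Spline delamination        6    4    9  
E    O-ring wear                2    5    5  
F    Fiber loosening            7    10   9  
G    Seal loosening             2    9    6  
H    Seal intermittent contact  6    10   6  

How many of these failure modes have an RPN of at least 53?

7

RPN = Severity × Occurrence × Detection:
  A: 3 × 4 × 6 = 72
  B: 3 × 10 × 2 = 60
  C: 2 × 10 × 7 = 140
  D: 6 × 4 × 9 = 216
  E: 2 × 5 × 5 = 50
  F: 7 × 10 × 9 = 630
  G: 2 × 9 × 6 = 108
  H: 6 × 10 × 6 = 360
Modes with RPN ≥ 53: A (72), B (60), C (140), D (216), F (630), G (108), H (360) → 7.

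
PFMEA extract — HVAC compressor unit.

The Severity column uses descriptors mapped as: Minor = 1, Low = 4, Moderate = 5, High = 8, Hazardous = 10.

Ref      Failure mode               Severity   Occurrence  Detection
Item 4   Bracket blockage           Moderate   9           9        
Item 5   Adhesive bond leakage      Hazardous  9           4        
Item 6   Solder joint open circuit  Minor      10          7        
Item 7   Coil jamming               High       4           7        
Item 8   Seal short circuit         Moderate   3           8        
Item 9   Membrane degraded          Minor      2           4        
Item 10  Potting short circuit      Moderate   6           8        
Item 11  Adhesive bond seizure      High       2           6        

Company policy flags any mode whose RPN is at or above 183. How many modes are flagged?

RPN = Severity × Occurrence × Detection:
  Item 4: 5 × 9 × 9 = 405
  Item 5: 10 × 9 × 4 = 360
  Item 6: 1 × 10 × 7 = 70
  Item 7: 8 × 4 × 7 = 224
  Item 8: 5 × 3 × 8 = 120
  Item 9: 1 × 2 × 4 = 8
  Item 10: 5 × 6 × 8 = 240
  Item 11: 8 × 2 × 6 = 96
Modes with RPN ≥ 183: Item 4 (405), Item 5 (360), Item 7 (224), Item 10 (240) → 4.

4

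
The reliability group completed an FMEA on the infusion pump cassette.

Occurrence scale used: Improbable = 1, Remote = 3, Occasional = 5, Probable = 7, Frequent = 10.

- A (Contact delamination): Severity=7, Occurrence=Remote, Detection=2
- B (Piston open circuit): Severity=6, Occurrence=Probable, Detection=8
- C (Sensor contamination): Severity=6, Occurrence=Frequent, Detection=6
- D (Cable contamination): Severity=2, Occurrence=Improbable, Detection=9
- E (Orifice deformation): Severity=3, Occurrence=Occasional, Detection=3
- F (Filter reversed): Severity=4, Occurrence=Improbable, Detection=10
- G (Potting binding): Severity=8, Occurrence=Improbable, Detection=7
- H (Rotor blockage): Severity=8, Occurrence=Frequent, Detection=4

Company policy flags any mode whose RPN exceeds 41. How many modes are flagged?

6

RPN = Severity × Occurrence × Detection:
  A: 7 × 3 × 2 = 42
  B: 6 × 7 × 8 = 336
  C: 6 × 10 × 6 = 360
  D: 2 × 1 × 9 = 18
  E: 3 × 5 × 3 = 45
  F: 4 × 1 × 10 = 40
  G: 8 × 1 × 7 = 56
  H: 8 × 10 × 4 = 320
Modes with RPN > 41: A (42), B (336), C (360), E (45), G (56), H (320) → 6.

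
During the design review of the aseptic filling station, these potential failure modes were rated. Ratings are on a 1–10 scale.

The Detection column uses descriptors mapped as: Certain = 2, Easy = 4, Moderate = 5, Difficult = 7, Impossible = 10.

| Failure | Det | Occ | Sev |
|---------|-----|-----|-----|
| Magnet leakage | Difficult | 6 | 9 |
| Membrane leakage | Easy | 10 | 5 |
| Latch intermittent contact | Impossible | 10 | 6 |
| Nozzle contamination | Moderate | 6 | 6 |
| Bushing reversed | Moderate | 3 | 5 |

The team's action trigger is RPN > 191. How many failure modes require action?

RPN = Severity × Occurrence × Detection:
  Magnet leakage: 9 × 6 × 7 = 378
  Membrane leakage: 5 × 10 × 4 = 200
  Latch intermittent contact: 6 × 10 × 10 = 600
  Nozzle contamination: 6 × 6 × 5 = 180
  Bushing reversed: 5 × 3 × 5 = 75
Modes with RPN > 191: Magnet leakage (378), Membrane leakage (200), Latch intermittent contact (600) → 3.

3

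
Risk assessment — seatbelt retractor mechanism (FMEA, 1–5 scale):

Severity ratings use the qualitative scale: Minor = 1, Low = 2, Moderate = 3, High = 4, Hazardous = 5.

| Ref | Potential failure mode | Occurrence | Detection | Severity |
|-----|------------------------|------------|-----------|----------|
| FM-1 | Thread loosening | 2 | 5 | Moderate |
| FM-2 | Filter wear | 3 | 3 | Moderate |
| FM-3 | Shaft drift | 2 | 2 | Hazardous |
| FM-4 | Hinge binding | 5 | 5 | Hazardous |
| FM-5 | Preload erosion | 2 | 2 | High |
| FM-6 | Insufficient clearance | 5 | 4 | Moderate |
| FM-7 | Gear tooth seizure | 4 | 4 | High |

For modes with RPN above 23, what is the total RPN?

306

RPN = Severity × Occurrence × Detection:
  FM-1: 3 × 2 × 5 = 30
  FM-2: 3 × 3 × 3 = 27
  FM-3: 5 × 2 × 2 = 20
  FM-4: 5 × 5 × 5 = 125
  FM-5: 4 × 2 × 2 = 16
  FM-6: 3 × 5 × 4 = 60
  FM-7: 4 × 4 × 4 = 64
RPN > 23: FM-1 (30), FM-2 (27), FM-4 (125), FM-6 (60), FM-7 (64).
Sum: 30 + 27 + 125 + 60 + 64 = 306.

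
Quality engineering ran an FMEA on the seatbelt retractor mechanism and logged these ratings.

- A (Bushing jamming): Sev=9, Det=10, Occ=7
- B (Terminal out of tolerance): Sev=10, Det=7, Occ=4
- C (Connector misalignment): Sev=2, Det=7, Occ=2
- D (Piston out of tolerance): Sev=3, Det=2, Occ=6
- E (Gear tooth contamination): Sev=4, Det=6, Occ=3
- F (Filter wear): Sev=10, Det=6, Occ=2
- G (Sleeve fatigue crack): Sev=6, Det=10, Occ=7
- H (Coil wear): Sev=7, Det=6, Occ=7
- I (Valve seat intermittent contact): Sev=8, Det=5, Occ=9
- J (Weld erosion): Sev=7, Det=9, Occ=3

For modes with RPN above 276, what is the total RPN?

1984

RPN = Severity × Occurrence × Detection:
  A: 9 × 7 × 10 = 630
  B: 10 × 4 × 7 = 280
  C: 2 × 2 × 7 = 28
  D: 3 × 6 × 2 = 36
  E: 4 × 3 × 6 = 72
  F: 10 × 2 × 6 = 120
  G: 6 × 7 × 10 = 420
  H: 7 × 7 × 6 = 294
  I: 8 × 9 × 5 = 360
  J: 7 × 3 × 9 = 189
RPN > 276: A (630), B (280), G (420), H (294), I (360).
Sum: 630 + 280 + 420 + 294 + 360 = 1984.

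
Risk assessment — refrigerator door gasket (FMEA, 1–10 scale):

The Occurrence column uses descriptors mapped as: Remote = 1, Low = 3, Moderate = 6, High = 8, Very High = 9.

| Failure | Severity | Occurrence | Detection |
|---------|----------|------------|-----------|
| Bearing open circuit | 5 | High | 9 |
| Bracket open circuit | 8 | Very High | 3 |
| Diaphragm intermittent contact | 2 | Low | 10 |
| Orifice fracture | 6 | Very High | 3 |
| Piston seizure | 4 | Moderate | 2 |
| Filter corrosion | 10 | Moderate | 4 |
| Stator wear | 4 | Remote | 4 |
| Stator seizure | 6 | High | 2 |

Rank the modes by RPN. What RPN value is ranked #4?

162

RPN = Severity × Occurrence × Detection:
  Bearing open circuit: 5 × 8 × 9 = 360
  Bracket open circuit: 8 × 9 × 3 = 216
  Diaphragm intermittent contact: 2 × 3 × 10 = 60
  Orifice fracture: 6 × 9 × 3 = 162
  Piston seizure: 4 × 6 × 2 = 48
  Filter corrosion: 10 × 6 × 4 = 240
  Stator wear: 4 × 1 × 4 = 16
  Stator seizure: 6 × 8 × 2 = 96
Sorted descending: 360, 240, 216, 162, 96, 60, 48, 16.
The fourth-highest RPN is 162 (Orifice fracture).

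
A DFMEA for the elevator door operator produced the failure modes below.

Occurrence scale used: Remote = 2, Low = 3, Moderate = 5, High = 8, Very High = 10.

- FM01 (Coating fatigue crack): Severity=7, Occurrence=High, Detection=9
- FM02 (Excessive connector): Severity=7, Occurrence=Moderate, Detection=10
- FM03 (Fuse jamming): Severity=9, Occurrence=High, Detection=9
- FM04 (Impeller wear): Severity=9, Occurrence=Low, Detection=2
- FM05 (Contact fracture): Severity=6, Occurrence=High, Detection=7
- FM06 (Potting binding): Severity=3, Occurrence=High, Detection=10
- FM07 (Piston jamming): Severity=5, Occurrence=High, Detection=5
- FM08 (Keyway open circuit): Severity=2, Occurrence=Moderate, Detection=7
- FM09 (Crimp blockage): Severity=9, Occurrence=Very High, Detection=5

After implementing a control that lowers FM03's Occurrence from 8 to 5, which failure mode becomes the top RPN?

RPN = Severity × Occurrence × Detection:
  FM01: 7 × 8 × 9 = 504
  FM02: 7 × 5 × 10 = 350
  FM03: 9 × 8 × 9 = 648
  FM04: 9 × 3 × 2 = 54
  FM05: 6 × 8 × 7 = 336
  FM06: 3 × 8 × 10 = 240
  FM07: 5 × 8 × 5 = 200
  FM08: 2 × 5 × 7 = 70
  FM09: 9 × 10 × 5 = 450
After action: FM03 → 9 × 5 × 9 = 405.
Revised RPNs: FM01=504, FM09=450, FM03=405, FM02=350, FM05=336, FM06=240, FM07=200, FM08=70, FM04=54.
Highest is now FM01 (504).

FM01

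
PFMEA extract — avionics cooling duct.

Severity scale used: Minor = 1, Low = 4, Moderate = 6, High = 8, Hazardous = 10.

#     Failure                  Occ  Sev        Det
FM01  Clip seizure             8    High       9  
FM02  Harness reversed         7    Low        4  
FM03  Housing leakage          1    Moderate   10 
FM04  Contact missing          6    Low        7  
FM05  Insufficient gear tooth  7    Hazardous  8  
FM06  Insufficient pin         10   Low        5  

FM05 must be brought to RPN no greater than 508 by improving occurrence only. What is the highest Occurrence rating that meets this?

6

FM05: S=10, O=7, D=8 → current RPN = 560.
Fixed product = 80. Need 80 × O ≤ 508, so O ≤ 508/80 = 6.35.
Maximum integer Occurrence rating = 6 (gives RPN 480; O=7 would give 560 > 508).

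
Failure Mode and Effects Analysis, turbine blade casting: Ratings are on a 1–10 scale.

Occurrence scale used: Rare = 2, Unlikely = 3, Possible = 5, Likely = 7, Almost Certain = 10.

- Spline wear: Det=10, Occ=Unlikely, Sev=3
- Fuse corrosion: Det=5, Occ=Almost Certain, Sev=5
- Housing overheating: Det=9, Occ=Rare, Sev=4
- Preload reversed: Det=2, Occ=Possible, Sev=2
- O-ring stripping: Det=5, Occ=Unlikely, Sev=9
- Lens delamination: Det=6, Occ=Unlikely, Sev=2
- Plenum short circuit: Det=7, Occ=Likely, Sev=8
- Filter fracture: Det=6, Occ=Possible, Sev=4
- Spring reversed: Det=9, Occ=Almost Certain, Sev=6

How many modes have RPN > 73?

6

RPN = Severity × Occurrence × Detection:
  Spline wear: 3 × 3 × 10 = 90
  Fuse corrosion: 5 × 10 × 5 = 250
  Housing overheating: 4 × 2 × 9 = 72
  Preload reversed: 2 × 5 × 2 = 20
  O-ring stripping: 9 × 3 × 5 = 135
  Lens delamination: 2 × 3 × 6 = 36
  Plenum short circuit: 8 × 7 × 7 = 392
  Filter fracture: 4 × 5 × 6 = 120
  Spring reversed: 6 × 10 × 9 = 540
Modes with RPN > 73: Spline wear (90), Fuse corrosion (250), O-ring stripping (135), Plenum short circuit (392), Filter fracture (120), Spring reversed (540) → 6.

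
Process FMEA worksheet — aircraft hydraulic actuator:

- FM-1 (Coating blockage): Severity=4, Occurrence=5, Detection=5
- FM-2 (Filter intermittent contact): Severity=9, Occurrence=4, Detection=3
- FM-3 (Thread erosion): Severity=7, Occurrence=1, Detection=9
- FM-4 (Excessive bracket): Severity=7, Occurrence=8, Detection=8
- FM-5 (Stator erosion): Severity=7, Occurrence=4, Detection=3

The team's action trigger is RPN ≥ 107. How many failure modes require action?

2

RPN = Severity × Occurrence × Detection:
  FM-1: 4 × 5 × 5 = 100
  FM-2: 9 × 4 × 3 = 108
  FM-3: 7 × 1 × 9 = 63
  FM-4: 7 × 8 × 8 = 448
  FM-5: 7 × 4 × 3 = 84
Modes with RPN ≥ 107: FM-2 (108), FM-4 (448) → 2.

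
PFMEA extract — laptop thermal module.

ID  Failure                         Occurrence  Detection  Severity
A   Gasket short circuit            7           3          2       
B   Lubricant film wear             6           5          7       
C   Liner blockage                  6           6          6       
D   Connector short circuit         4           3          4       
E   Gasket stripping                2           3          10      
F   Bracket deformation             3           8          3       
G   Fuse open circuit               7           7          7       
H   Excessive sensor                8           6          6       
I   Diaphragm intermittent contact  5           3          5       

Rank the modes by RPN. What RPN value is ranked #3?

RPN = Severity × Occurrence × Detection:
  A: 2 × 7 × 3 = 42
  B: 7 × 6 × 5 = 210
  C: 6 × 6 × 6 = 216
  D: 4 × 4 × 3 = 48
  E: 10 × 2 × 3 = 60
  F: 3 × 3 × 8 = 72
  G: 7 × 7 × 7 = 343
  H: 6 × 8 × 6 = 288
  I: 5 × 5 × 3 = 75
Sorted descending: 343, 288, 216, 210, 75, 72, 60, 48, 42.
The third-highest RPN is 216 (C).

216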